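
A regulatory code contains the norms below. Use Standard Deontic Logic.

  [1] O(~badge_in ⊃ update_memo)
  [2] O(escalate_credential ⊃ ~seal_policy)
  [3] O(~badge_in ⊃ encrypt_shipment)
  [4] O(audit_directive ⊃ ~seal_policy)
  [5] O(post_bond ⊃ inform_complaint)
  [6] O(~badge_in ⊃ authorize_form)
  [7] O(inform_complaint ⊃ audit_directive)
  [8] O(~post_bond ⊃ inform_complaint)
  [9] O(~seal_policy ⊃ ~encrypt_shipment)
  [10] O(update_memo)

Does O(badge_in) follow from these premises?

Premises 5 and 8 cover both cases: O(post_bond ⊃ inform_complaint) and O(~post_bond ⊃ inform_complaint). Since post_bond ∨ ~post_bond is a tautology, O(inform_complaint) follows.
Applying K to premise 7 (O(inform_complaint ⊃ audit_directive)) and O(inform_complaint) yields O(audit_directive).
With premise 4, O(audit_directive ⊃ ~seal_policy), the K-axiom yields O(~seal_policy).
With premise 9, O(~seal_policy ⊃ ~encrypt_shipment), the K-axiom yields O(~encrypt_shipment).
The contrapositive of premise 3 (O(~badge_in ⊃ encrypt_shipment)) is O(~encrypt_shipment ⊃ badge_in), and O(~encrypt_shipment) is already established, so O(badge_in).
Premises 1, 2, 6, 10 do not contribute to this derivation.
So O(badge_in) follows.

Yes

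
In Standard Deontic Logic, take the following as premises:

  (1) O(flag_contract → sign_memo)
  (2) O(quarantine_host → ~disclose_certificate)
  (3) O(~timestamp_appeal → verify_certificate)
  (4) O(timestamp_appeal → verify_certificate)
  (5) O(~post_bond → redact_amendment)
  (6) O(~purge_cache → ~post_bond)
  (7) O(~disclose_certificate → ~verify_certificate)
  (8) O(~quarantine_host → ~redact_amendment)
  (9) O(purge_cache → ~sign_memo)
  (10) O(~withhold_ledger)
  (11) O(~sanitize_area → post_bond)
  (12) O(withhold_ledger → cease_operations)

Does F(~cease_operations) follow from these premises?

No

Premise 12 is O(withhold_ledger → cease_operations), but O(withhold_ledger) is not derivable from the premises, so it does not yield O(cease_operations).
No other premise forces O(cease_operations). An ideal world satisfying every premise can still have ~cease_operations true, so F(~cease_operations) is not derivable.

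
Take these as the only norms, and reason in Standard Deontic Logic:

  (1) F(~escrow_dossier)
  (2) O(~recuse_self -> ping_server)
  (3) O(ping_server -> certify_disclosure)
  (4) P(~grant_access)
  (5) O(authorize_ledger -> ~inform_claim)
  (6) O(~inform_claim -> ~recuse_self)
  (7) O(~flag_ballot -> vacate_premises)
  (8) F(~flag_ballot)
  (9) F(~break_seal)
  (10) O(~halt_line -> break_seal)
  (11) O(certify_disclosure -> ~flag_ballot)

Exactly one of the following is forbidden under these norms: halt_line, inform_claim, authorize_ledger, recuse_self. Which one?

authorize_ledger

F(~flag_ballot) at premise 8 means O(flag_ballot).
Premise 11 is O(certify_disclosure -> ~flag_ballot); contrapositively O(flag_ballot -> ~certify_disclosure). Since O(flag_ballot) holds, K gives O(~certify_disclosure).
The contrapositive of premise 3 (O(ping_server -> certify_disclosure)) is O(~certify_disclosure -> ~ping_server), and O(~certify_disclosure) is already established, so O(~ping_server).
The contrapositive of premise 2 (O(~recuse_self -> ping_server)) is O(~ping_server -> recuse_self), and O(~ping_server) is already established, so O(recuse_self).
Premise 6, O(~inform_claim -> ~recuse_self), contraposes to O(recuse_self -> inform_claim); with O(recuse_self) we get O(inform_claim).
Premise 5 is O(authorize_ledger -> ~inform_claim); contrapositively O(inform_claim -> ~authorize_ledger). Since O(inform_claim) holds, K gives O(~authorize_ledger).
So O(~authorize_ledger) holds, i.e. authorize_ledger is forbidden. None of the other listed options is forbidden under the premises.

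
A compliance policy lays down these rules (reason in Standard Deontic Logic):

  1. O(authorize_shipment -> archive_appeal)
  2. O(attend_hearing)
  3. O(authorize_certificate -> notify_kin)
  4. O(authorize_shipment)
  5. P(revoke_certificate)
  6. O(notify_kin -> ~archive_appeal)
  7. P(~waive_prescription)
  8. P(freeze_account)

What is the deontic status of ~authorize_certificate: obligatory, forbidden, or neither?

Premise 4 gives O(authorize_shipment).
Premise 1 is O(authorize_shipment -> archive_appeal); since O(authorize_shipment), deontic closure gives O(archive_appeal).
The contrapositive of premise 6 (O(notify_kin -> ~archive_appeal)) is O(archive_appeal -> ~notify_kin), and O(archive_appeal) is already established, so O(~notify_kin).
Premise 3, O(authorize_certificate -> notify_kin), contraposes to O(~notify_kin -> ~authorize_certificate); with O(~notify_kin) we get O(~authorize_certificate).
Premises 2, 5, 7, 8 do not contribute to this derivation.
Hence ~authorize_certificate is obligatory.

Obligatory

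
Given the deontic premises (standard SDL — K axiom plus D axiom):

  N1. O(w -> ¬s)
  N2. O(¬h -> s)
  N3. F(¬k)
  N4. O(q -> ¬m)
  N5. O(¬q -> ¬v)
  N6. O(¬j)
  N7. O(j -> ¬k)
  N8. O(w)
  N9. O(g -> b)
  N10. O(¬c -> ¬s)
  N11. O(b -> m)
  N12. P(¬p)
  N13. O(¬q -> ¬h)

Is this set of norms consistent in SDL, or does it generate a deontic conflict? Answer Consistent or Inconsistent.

Consistent

Premise 7 is O(j -> ¬k), but O(j) is not derivable from the premises, so it does not yield O(¬k).
So O(¬k) is not derivable, and the apparent clash with O(k) does not arise.
A world satisfying every obligation exists (e.g. b=false, c=false, g=false, h=true, j=false, k=true, m=false, p=false, q=true, s=false, v=false, w=true); no atom is both obligatory and forbidden, so the set is consistent.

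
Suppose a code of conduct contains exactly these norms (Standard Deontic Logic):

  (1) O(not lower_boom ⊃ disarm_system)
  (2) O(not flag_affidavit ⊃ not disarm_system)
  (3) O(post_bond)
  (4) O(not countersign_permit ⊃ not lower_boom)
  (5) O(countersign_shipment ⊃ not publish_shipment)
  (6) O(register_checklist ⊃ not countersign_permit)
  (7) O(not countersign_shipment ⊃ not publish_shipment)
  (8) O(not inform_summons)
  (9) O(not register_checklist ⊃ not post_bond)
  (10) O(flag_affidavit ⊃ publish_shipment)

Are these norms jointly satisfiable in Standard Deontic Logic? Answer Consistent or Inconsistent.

Inconsistent

Premises 5 and 7 are O(countersign_shipment ⊃ not publish_shipment) and O(not countersign_shipment ⊃ not publish_shipment); every ideal world satisfies countersign_shipment or not countersign_shipment, so in either case not publish_shipment holds — hence O(not publish_shipment).
Premise 10 is O(flag_affidavit ⊃ publish_shipment); contrapositively O(not publish_shipment ⊃ not flag_affidavit). Since O(not publish_shipment) holds, K gives O(not flag_affidavit).
From O(not flag_affidavit) and premise 2, O(not flag_affidavit ⊃ not disarm_system), we obtain O(not disarm_system).
Premise 1, O(not lower_boom ⊃ disarm_system), contraposes to O(not disarm_system ⊃ lower_boom); with O(not disarm_system) we get O(lower_boom).
The contrapositive of premise 4 (O(not countersign_permit ⊃ not lower_boom)) is O(lower_boom ⊃ countersign_permit), and O(lower_boom) is already established, so O(countersign_permit).
Premise 6 is O(register_checklist ⊃ not countersign_permit); contrapositively O(countersign_permit ⊃ not register_checklist). Since O(countersign_permit) holds, K gives O(not register_checklist).
From O(not register_checklist) and premise 9, O(not register_checklist ⊃ not post_bond), we obtain O(not post_bond).
Yet premise 3 states O(post_bond).
We now have both O(not post_bond) and O(post_bond) — post_bond is simultaneously obligatory and forbidden, violating the D-axiom.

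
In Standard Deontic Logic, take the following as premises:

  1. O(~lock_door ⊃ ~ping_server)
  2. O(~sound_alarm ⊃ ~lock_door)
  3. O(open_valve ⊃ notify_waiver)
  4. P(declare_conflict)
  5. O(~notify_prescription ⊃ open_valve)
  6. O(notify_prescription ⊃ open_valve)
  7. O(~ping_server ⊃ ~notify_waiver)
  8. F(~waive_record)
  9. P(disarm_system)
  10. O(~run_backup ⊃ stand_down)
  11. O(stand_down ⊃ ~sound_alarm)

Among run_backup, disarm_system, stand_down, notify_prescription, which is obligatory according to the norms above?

run_backup

Premises 6 and 5 cover both cases: O(notify_prescription ⊃ open_valve) and O(~notify_prescription ⊃ open_valve). Since notify_prescription ∨ ~notify_prescription is a tautology, O(open_valve) follows.
With premise 3, O(open_valve ⊃ notify_waiver), the K-axiom yields O(notify_waiver).
Premise 7, O(~ping_server ⊃ ~notify_waiver), contraposes to O(notify_waiver ⊃ ping_server); with O(notify_waiver) we get O(ping_server).
Premise 1, O(~lock_door ⊃ ~ping_server), contraposes to O(ping_server ⊃ lock_door); with O(ping_server) we get O(lock_door).
The contrapositive of premise 2 (O(~sound_alarm ⊃ ~lock_door)) is O(lock_door ⊃ sound_alarm), and O(lock_door) is already established, so O(sound_alarm).
Premise 11, O(stand_down ⊃ ~sound_alarm), contraposes to O(sound_alarm ⊃ ~stand_down); with O(sound_alarm) we get O(~stand_down).
The contrapositive of premise 10 (O(~run_backup ⊃ stand_down)) is O(~stand_down ⊃ run_backup), and O(~stand_down) is already established, so O(run_backup).
So O(run_backup) holds — run_backup is obligatory. None of the other listed options is made obligatory by any chain of premises.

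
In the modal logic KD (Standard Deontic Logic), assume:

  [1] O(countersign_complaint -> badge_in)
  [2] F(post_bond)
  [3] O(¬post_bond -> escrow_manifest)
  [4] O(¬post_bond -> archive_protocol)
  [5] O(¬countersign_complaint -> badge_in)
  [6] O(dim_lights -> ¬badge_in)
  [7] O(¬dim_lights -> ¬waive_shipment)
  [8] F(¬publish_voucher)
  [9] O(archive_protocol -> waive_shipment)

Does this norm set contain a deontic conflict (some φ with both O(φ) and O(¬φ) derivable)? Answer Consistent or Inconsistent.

Inconsistent

Premises 1 and 5 cover both cases: O(countersign_complaint -> badge_in) and O(¬countersign_complaint -> badge_in). Since countersign_complaint ∨ ¬countersign_complaint is a tautology, O(badge_in) follows.
The contrapositive of premise 6 (O(dim_lights -> ¬badge_in)) is O(badge_in -> ¬dim_lights), and O(badge_in) is already established, so O(¬dim_lights).
With premise 7, O(¬dim_lights -> ¬waive_shipment), the K-axiom yields O(¬waive_shipment).
Premise 9 is O(archive_protocol -> waive_shipment); contrapositively O(¬waive_shipment -> ¬archive_protocol). Since O(¬waive_shipment) holds, K gives O(¬archive_protocol).
The contrapositive of premise 4 (O(¬post_bond -> archive_protocol)) is O(¬archive_protocol -> post_bond), and O(¬archive_protocol) is already established, so O(post_bond).
But premise 2, F(post_bond), means O(¬post_bond).
We now have both O(post_bond) and O(¬post_bond) — post_bond is simultaneously obligatory and forbidden, violating the D-axiom.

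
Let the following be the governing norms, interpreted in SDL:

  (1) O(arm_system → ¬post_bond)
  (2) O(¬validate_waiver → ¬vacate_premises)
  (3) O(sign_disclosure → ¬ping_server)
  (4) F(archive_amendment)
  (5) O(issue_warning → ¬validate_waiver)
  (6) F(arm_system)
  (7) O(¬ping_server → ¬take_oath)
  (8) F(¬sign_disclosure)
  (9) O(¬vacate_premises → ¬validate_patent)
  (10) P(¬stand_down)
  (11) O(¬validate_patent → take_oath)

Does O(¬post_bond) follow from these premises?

Premise 1 is O(arm_system → ¬post_bond), but O(arm_system) is not derivable from the premises, so it does not yield O(¬post_bond).
No other premise forces O(¬post_bond). An ideal world satisfying every premise can still have ¬post_bond false, so O(¬post_bond) is not derivable.

No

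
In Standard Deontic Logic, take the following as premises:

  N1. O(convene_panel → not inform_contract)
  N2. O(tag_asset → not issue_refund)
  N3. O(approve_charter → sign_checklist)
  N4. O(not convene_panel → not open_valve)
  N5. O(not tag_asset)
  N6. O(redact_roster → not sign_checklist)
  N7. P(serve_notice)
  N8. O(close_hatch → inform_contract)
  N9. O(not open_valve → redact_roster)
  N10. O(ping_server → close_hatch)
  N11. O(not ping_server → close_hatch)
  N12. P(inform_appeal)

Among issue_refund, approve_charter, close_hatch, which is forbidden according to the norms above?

Premises 11 and 10 are O(not ping_server → close_hatch) and O(ping_server → close_hatch); every ideal world satisfies not ping_server or ping_server, so in either case close_hatch holds — hence O(close_hatch).
From O(close_hatch) and premise 8, O(close_hatch → inform_contract), we obtain O(inform_contract).
Premise 1, O(convene_panel → not inform_contract), contraposes to O(inform_contract → not convene_panel); with O(inform_contract) we get O(not convene_panel).
Applying K to premise 4 (O(not convene_panel → not open_valve)) and O(not convene_panel) yields O(not open_valve).
With premise 9, O(not open_valve → redact_roster), the K-axiom yields O(redact_roster).
Applying K to premise 6 (O(redact_roster → not sign_checklist)) and O(redact_roster) yields O(not sign_checklist).
Premise 3, O(approve_charter → sign_checklist), contraposes to O(not sign_checklist → not approve_charter); with O(not sign_checklist) we get O(not approve_charter).
So O(not approve_charter) holds, i.e. approve_charter is forbidden. None of the other listed options is forbidden under the premises.

approve_charter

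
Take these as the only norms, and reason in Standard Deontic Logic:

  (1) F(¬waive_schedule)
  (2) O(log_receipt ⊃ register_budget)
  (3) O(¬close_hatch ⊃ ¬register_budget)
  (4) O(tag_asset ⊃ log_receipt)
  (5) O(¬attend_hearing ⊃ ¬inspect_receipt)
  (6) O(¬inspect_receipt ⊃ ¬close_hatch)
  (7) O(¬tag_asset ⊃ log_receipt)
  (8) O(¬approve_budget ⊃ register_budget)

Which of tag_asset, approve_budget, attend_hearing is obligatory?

Premises 4 and 7 cover both cases: O(tag_asset ⊃ log_receipt) and O(¬tag_asset ⊃ log_receipt). Since tag_asset ∨ ¬tag_asset is a tautology, O(log_receipt) follows.
Applying K to premise 2 (O(log_receipt ⊃ register_budget)) and O(log_receipt) yields O(register_budget).
Premise 3 is O(¬close_hatch ⊃ ¬register_budget); contrapositively O(register_budget ⊃ close_hatch). Since O(register_budget) holds, K gives O(close_hatch).
Premise 6, O(¬inspect_receipt ⊃ ¬close_hatch), contraposes to O(close_hatch ⊃ inspect_receipt); with O(close_hatch) we get O(inspect_receipt).
The contrapositive of premise 5 (O(¬attend_hearing ⊃ ¬inspect_receipt)) is O(inspect_receipt ⊃ attend_hearing), and O(inspect_receipt) is already established, so O(attend_hearing).
So O(attend_hearing) holds — attend_hearing is obligatory. None of the other listed options is made obligatory by any chain of premises.

attend_hearing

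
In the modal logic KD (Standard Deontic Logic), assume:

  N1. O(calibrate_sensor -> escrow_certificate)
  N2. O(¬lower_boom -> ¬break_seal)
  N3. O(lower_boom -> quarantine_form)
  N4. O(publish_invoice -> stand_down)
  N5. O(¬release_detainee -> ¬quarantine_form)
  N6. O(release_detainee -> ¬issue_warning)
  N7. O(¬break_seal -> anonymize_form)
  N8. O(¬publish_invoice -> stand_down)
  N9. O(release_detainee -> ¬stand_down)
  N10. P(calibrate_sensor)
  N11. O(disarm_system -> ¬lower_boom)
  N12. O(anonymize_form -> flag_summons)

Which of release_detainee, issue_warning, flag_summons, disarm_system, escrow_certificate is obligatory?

By case analysis on ¬publish_invoice: premise 8 gives O(¬publish_invoice -> stand_down) and premise 4 gives O(publish_invoice -> stand_down), so O(stand_down) either way.
The contrapositive of premise 9 (O(release_detainee -> ¬stand_down)) is O(stand_down -> ¬release_detainee), and O(stand_down) is already established, so O(¬release_detainee).
From O(¬release_detainee) and premise 5, O(¬release_detainee -> ¬quarantine_form), we obtain O(¬quarantine_form).
The contrapositive of premise 3 (O(lower_boom -> quarantine_form)) is O(¬quarantine_form -> ¬lower_boom), and O(¬quarantine_form) is already established, so O(¬lower_boom).
From O(¬lower_boom) and premise 2, O(¬lower_boom -> ¬break_seal), we obtain O(¬break_seal).
Applying K to premise 7 (O(¬break_seal -> anonymize_form)) and O(¬break_seal) yields O(anonymize_form).
From O(anonymize_form) and premise 12, O(anonymize_form -> flag_summons), we obtain O(flag_summons).
So O(flag_summons) holds — flag_summons is obligatory. None of the other listed options is made obligatory by any chain of premises.

flag_summons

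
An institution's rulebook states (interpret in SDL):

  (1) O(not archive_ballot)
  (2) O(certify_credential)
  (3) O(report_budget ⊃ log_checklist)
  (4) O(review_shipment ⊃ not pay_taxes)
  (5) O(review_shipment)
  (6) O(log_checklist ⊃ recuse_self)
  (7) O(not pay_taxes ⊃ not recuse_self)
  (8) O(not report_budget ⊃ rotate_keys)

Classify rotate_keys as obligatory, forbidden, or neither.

From premise 5 we have O(review_shipment).
Premise 4 is O(review_shipment ⊃ not pay_taxes); since O(review_shipment), deontic closure gives O(not pay_taxes).
From O(not pay_taxes) and premise 7, O(not pay_taxes ⊃ not recuse_self), we obtain O(not recuse_self).
The contrapositive of premise 6 (O(log_checklist ⊃ recuse_self)) is O(not recuse_self ⊃ not log_checklist), and O(not recuse_self) is already established, so O(not log_checklist).
Premise 3, O(report_budget ⊃ log_checklist), contraposes to O(not log_checklist ⊃ not report_budget); with O(not log_checklist) we get O(not report_budget).
From O(not report_budget) and premise 8, O(not report_budget ⊃ rotate_keys), we obtain O(rotate_keys).
Premises 1, 2 do not contribute to this derivation.
Hence rotate_keys is obligatory.

Obligatory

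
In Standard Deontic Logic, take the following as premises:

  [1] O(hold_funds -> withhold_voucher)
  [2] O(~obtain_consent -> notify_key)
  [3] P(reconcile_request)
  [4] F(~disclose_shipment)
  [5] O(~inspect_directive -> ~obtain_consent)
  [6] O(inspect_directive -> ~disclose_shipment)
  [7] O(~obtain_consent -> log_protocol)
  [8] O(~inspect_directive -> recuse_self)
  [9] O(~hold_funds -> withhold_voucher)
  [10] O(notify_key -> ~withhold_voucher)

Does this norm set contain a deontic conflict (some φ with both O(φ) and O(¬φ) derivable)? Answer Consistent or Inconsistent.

By case analysis on hold_funds: premise 1 gives O(hold_funds -> withhold_voucher) and premise 9 gives O(~hold_funds -> withhold_voucher), so O(withhold_voucher) either way.
Premise 10, O(notify_key -> ~withhold_voucher), contraposes to O(withhold_voucher -> ~notify_key); with O(withhold_voucher) we get O(~notify_key).
The contrapositive of premise 2 (O(~obtain_consent -> notify_key)) is O(~notify_key -> obtain_consent), and O(~notify_key) is already established, so O(obtain_consent).
The contrapositive of premise 5 (O(~inspect_directive -> ~obtain_consent)) is O(obtain_consent -> inspect_directive), and O(obtain_consent) is already established, so O(inspect_directive).
Premise 6 is O(inspect_directive -> ~disclose_shipment); since O(inspect_directive), deontic closure gives O(~disclose_shipment).
However, F(~disclose_shipment) at premise 4 amounts to O(disclose_shipment).
We now have both O(~disclose_shipment) and O(disclose_shipment) — disclose_shipment is simultaneously obligatory and forbidden, violating the D-axiom.

Inconsistent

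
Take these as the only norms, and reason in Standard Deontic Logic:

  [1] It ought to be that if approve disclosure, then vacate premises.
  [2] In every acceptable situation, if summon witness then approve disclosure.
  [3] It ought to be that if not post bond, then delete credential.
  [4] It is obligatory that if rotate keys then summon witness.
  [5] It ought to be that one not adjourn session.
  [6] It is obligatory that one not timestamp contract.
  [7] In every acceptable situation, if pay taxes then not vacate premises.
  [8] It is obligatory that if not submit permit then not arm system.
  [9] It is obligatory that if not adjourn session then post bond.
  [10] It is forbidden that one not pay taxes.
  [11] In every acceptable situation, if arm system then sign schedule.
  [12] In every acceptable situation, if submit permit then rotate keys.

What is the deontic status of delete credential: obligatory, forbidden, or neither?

Premise 3 is O(¬post_bond → delete_credential), but O(¬post_bond) is not derivable from the premises, so it does not yield O(delete_credential).
No premise or chain of K-axiom applications forces O(delete_credential), and none forces O(¬delete_credential). So delete_credential is neither obligatory nor forbidden under these norms.

Neither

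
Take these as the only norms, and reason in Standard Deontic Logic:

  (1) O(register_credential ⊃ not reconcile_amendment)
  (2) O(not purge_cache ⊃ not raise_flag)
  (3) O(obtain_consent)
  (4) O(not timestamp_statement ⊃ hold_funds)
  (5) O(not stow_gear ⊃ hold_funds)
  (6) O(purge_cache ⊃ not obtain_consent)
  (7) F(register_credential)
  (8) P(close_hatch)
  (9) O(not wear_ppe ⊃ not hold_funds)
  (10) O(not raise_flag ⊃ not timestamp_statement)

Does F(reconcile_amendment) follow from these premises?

No

Premise 1 is O(register_credential ⊃ not reconcile_amendment), but O(register_credential) is not derivable from the premises, so it does not yield O(not reconcile_amendment).
No other premise forces O(not reconcile_amendment). An ideal world satisfying every premise can still have reconcile_amendment true, so F(reconcile_amendment) is not derivable.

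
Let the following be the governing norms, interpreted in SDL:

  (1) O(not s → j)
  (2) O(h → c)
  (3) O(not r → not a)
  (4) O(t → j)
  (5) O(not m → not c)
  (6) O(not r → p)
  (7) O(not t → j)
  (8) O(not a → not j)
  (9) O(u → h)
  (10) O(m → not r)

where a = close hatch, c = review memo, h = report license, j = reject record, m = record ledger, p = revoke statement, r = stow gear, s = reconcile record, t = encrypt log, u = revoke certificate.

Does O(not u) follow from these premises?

Yes

By case analysis on not t: premise 7 gives O(not t → j) and premise 4 gives O(t → j), so O(j) either way.
Premise 8 is O(not a → not j); contrapositively O(j → a). Since O(j) holds, K gives O(a).
Premise 3 is O(not r → not a); contrapositively O(a → r). Since O(a) holds, K gives O(r).
Premise 10, O(m → not r), contraposes to O(r → not m); with O(r) we get O(not m).
Applying K to premise 5 (O(not m → not c)) and O(not m) yields O(not c).
The contrapositive of premise 2 (O(h → c)) is O(not c → not h), and O(not c) is already established, so O(not h).
Premise 9, O(u → h), contraposes to O(not h → not u); with O(not h) we get O(not u).
Premises 1, 6 do not contribute to this derivation.
So O(not u) follows.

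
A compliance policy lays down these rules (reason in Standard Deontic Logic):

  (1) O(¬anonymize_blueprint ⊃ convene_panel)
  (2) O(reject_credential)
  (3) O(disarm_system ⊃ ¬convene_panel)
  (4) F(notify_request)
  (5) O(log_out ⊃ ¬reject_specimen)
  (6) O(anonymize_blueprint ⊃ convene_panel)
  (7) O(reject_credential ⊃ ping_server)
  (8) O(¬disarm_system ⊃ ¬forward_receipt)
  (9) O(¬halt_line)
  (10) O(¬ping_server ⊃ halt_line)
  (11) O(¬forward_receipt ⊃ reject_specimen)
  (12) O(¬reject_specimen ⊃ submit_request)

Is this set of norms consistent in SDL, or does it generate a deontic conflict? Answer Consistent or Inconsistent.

Premise 10 is O(¬ping_server ⊃ halt_line), but O(¬ping_server) is not derivable from the premises, so it does not yield O(halt_line).
So O(halt_line) is not derivable, and the apparent clash with O(¬halt_line) does not arise.
A world satisfying every obligation exists (e.g. anonymize_blueprint=false, convene_panel=true, disarm_system=false, forward_receipt=false, halt_line=false, log_out=false, notify_request=false, ping_server=true, reject_credential=true, reject_specimen=true, submit_request=false); no atom is both obligatory and forbidden, so the set is consistent.

Consistent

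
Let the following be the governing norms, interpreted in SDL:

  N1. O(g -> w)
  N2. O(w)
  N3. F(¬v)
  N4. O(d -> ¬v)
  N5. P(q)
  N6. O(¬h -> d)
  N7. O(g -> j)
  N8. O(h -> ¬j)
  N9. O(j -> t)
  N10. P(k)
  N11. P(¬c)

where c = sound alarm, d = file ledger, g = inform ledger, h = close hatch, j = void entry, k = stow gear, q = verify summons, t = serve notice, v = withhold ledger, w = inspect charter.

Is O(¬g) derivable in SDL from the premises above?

Yes

Premise 3, F(¬v), is equivalent to O(v).
The contrapositive of premise 4 (O(d -> ¬v)) is O(v -> ¬d), and O(v) is already established, so O(¬d).
Premise 6 is O(¬h -> d); contrapositively O(¬d -> h). Since O(¬d) holds, K gives O(h).
From O(h) and premise 8, O(h -> ¬j), we obtain O(¬j).
Premise 7 is O(g -> j); contrapositively O(¬j -> ¬g). Since O(¬j) holds, K gives O(¬g).
Premises 1, 2, 5, 9, 10, 11 do not contribute to this derivation.
So O(¬g) follows.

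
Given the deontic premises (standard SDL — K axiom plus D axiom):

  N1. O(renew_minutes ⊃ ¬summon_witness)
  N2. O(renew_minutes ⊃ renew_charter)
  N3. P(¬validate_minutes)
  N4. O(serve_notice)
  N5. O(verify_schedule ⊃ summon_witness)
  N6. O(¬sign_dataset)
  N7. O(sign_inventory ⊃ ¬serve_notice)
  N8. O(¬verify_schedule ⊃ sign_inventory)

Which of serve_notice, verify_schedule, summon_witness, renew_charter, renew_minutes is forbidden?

renew_minutes

From premise 4 we have O(serve_notice).
Premise 7 is O(sign_inventory ⊃ ¬serve_notice); contrapositively O(serve_notice ⊃ ¬sign_inventory). Since O(serve_notice) holds, K gives O(¬sign_inventory).
Premise 8 is O(¬verify_schedule ⊃ sign_inventory); contrapositively O(¬sign_inventory ⊃ verify_schedule). Since O(¬sign_inventory) holds, K gives O(verify_schedule).
From O(verify_schedule) and premise 5, O(verify_schedule ⊃ summon_witness), we obtain O(summon_witness).
The contrapositive of premise 1 (O(renew_minutes ⊃ ¬summon_witness)) is O(summon_witness ⊃ ¬renew_minutes), and O(summon_witness) is already established, so O(¬renew_minutes).
So O(¬renew_minutes) holds, i.e. renew_minutes is forbidden. None of the other listed options is forbidden under the premises.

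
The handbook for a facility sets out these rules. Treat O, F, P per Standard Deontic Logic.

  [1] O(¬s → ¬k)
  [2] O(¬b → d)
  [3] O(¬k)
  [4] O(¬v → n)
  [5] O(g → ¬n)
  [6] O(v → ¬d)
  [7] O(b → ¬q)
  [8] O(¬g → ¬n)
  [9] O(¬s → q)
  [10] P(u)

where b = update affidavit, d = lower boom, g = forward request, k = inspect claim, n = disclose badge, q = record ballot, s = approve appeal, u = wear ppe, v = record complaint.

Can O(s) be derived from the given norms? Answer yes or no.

Premises 8 and 5 cover both cases: O(¬g → ¬n) and O(g → ¬n). Since ¬g ∨ g is a tautology, O(¬n) follows.
The contrapositive of premise 4 (O(¬v → n)) is O(¬n → v), and O(¬n) is already established, so O(v).
Premise 6 is O(v → ¬d); since O(v), deontic closure gives O(¬d).
The contrapositive of premise 2 (O(¬b → d)) is O(¬d → b), and O(¬d) is already established, so O(b).
With premise 7, O(b → ¬q), the K-axiom yields O(¬q).
Premise 9, O(¬s → q), contraposes to O(¬q → s); with O(¬q) we get O(s).
Premises 1, 3, 10 do not contribute to this derivation.
So O(s) follows.

Yes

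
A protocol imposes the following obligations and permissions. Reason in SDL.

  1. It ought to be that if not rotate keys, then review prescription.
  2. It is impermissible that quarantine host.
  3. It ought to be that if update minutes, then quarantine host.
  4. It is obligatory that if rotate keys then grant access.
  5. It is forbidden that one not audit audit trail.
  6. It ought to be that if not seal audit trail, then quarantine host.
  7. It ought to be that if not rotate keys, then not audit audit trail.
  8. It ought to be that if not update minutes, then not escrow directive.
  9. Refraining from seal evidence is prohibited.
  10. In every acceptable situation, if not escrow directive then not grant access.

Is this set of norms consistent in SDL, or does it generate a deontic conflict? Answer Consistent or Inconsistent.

Premise 5, F(¬audit_audit_trail), is equivalent to O(audit_audit_trail).
The contrapositive of premise 7 (O(¬rotate_keys → ¬audit_audit_trail)) is O(audit_audit_trail → rotate_keys), and O(audit_audit_trail) is already established, so O(rotate_keys).
Applying K to premise 4 (O(rotate_keys → grant_access)) and O(rotate_keys) yields O(grant_access).
Premise 10 is O(¬escrow_directive → ¬grant_access); contrapositively O(grant_access → escrow_directive). Since O(grant_access) holds, K gives O(escrow_directive).
Premise 8, O(¬update_minutes → ¬escrow_directive), contraposes to O(escrow_directive → update_minutes); with O(escrow_directive) we get O(update_minutes).
From O(update_minutes) and premise 3, O(update_minutes → quarantine_host), we obtain O(quarantine_host).
But premise 2, F(quarantine_host), means O(¬quarantine_host).
We now have both O(quarantine_host) and O(¬quarantine_host) — quarantine_host is simultaneously obligatory and forbidden, violating the D-axiom.

Inconsistent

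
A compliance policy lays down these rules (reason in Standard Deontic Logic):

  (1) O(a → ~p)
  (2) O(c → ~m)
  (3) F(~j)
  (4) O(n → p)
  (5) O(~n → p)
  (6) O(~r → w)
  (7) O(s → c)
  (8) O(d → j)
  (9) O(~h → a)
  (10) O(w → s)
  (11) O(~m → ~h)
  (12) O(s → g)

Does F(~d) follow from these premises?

No

Premise 8 is O(d → j); even if O(j) held, inferring O(d) would be affirming the consequent — invalid.
No other premise forces O(d). An ideal world satisfying every premise can still have ~d true, so F(~d) is not derivable.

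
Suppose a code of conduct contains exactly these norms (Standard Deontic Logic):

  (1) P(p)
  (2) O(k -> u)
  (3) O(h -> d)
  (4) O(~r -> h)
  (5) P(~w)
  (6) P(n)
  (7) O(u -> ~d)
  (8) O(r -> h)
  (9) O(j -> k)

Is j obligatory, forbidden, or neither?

Forbidden

By case analysis on r: premise 8 gives O(r -> h) and premise 4 gives O(~r -> h), so O(h) either way.
From O(h) and premise 3, O(h -> d), we obtain O(d).
The contrapositive of premise 7 (O(u -> ~d)) is O(d -> ~u), and O(d) is already established, so O(~u).
The contrapositive of premise 2 (O(k -> u)) is O(~u -> ~k), and O(~u) is already established, so O(~k).
The contrapositive of premise 9 (O(j -> k)) is O(~k -> ~j), and O(~k) is already established, so O(~j).
Premises 1, 5, 6 do not contribute to this derivation.
Thus O(~j), which is F(j): j is forbidden.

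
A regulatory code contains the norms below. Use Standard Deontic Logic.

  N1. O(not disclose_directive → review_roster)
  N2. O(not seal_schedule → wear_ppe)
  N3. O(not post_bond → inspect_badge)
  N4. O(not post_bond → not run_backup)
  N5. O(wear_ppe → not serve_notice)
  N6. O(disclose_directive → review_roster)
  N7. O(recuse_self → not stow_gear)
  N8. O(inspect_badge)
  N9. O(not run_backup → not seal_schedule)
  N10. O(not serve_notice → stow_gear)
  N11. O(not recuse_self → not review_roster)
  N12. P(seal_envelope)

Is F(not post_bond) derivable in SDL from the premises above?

Premises 6 and 1 cover both cases: O(disclose_directive → review_roster) and O(not disclose_directive → review_roster). Since disclose_directive ∨ not disclose_directive is a tautology, O(review_roster) follows.
The contrapositive of premise 11 (O(not recuse_self → not review_roster)) is O(review_roster → recuse_self), and O(review_roster) is already established, so O(recuse_self).
Premise 7 is O(recuse_self → not stow_gear); since O(recuse_self), deontic closure gives O(not stow_gear).
Premise 10, O(not serve_notice → stow_gear), contraposes to O(not stow_gear → serve_notice); with O(not stow_gear) we get O(serve_notice).
Premise 5, O(wear_ppe → not serve_notice), contraposes to O(serve_notice → not wear_ppe); with O(serve_notice) we get O(not wear_ppe).
The contrapositive of premise 2 (O(not seal_schedule → wear_ppe)) is O(not wear_ppe → seal_schedule), and O(not wear_ppe) is already established, so O(seal_schedule).
The contrapositive of premise 9 (O(not run_backup → not seal_schedule)) is O(seal_schedule → run_backup), and O(seal_schedule) is already established, so O(run_backup).
The contrapositive of premise 4 (O(not post_bond → not run_backup)) is O(run_backup → post_bond), and O(run_backup) is already established, so O(post_bond).
Premises 3, 8, 12 do not contribute to this derivation.
So O(post_bond) holds, i.e. F(not post_bond). The claim follows.

Yes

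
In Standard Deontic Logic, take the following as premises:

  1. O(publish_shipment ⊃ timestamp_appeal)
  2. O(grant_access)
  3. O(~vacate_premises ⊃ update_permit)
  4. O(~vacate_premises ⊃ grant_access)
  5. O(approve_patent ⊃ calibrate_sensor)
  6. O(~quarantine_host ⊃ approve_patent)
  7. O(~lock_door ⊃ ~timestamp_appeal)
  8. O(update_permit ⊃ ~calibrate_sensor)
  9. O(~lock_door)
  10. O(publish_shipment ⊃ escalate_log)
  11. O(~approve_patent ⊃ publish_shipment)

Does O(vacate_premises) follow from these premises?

Premise 9 states O(~lock_door) outright.
Premise 7 is O(~lock_door ⊃ ~timestamp_appeal); since O(~lock_door), deontic closure gives O(~timestamp_appeal).
Premise 1, O(publish_shipment ⊃ timestamp_appeal), contraposes to O(~timestamp_appeal ⊃ ~publish_shipment); with O(~timestamp_appeal) we get O(~publish_shipment).
The contrapositive of premise 11 (O(~approve_patent ⊃ publish_shipment)) is O(~publish_shipment ⊃ approve_patent), and O(~publish_shipment) is already established, so O(approve_patent).
With premise 5, O(approve_patent ⊃ calibrate_sensor), the K-axiom yields O(calibrate_sensor).
Premise 8 is O(update_permit ⊃ ~calibrate_sensor); contrapositively O(calibrate_sensor ⊃ ~update_permit). Since O(calibrate_sensor) holds, K gives O(~update_permit).
Premise 3, O(~vacate_premises ⊃ update_permit), contraposes to O(~update_permit ⊃ vacate_premises); with O(~update_permit) we get O(vacate_premises).
Premises 2, 4, 6, 10 do not contribute to this derivation.
So O(vacate_premises) follows.

Yes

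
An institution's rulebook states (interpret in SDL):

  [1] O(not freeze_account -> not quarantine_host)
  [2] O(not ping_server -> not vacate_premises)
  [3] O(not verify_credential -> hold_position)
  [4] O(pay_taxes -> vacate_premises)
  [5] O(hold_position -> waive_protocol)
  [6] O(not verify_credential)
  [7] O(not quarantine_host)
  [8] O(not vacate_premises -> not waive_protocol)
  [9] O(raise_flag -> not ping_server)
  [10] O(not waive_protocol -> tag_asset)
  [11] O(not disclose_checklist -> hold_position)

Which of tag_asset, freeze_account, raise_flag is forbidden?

Premise 6 states O(not verify_credential) outright.
Premise 3 is O(not verify_credential -> hold_position); since O(not verify_credential), deontic closure gives O(hold_position).
With premise 5, O(hold_position -> waive_protocol), the K-axiom yields O(waive_protocol).
The contrapositive of premise 8 (O(not vacate_premises -> not waive_protocol)) is O(waive_protocol -> vacate_premises), and O(waive_protocol) is already established, so O(vacate_premises).
Premise 2, O(not ping_server -> not vacate_premises), contraposes to O(vacate_premises -> ping_server); with O(vacate_premises) we get O(ping_server).
Premise 9, O(raise_flag -> not ping_server), contraposes to O(ping_server -> not raise_flag); with O(ping_server) we get O(not raise_flag).
So O(not raise_flag) holds, i.e. raise_flag is forbidden. None of the other listed options is forbidden under the premises.

raise_flag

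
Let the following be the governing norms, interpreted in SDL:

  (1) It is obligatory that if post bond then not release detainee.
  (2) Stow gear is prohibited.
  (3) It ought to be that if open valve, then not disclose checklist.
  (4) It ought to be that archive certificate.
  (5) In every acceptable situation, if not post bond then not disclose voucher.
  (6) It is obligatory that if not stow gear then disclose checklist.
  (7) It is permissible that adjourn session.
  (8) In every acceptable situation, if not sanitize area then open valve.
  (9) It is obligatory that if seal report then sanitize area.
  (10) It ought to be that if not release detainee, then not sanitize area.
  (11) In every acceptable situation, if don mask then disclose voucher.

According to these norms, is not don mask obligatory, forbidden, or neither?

Premise 2, F(stow_gear), is equivalent to O(¬stow_gear).
With premise 6, O(¬stow_gear → disclose_checklist), the K-axiom yields O(disclose_checklist).
The contrapositive of premise 3 (O(open_valve → ¬disclose_checklist)) is O(disclose_checklist → ¬open_valve), and O(disclose_checklist) is already established, so O(¬open_valve).
Premise 8 is O(¬sanitize_area → open_valve); contrapositively O(¬open_valve → sanitize_area). Since O(¬open_valve) holds, K gives O(sanitize_area).
The contrapositive of premise 10 (O(¬release_detainee → ¬sanitize_area)) is O(sanitize_area → release_detainee), and O(sanitize_area) is already established, so O(release_detainee).
Premise 1 is O(post_bond → ¬release_detainee); contrapositively O(release_detainee → ¬post_bond). Since O(release_detainee) holds, K gives O(¬post_bond).
From O(¬post_bond) and premise 5, O(¬post_bond → ¬disclose_voucher), we obtain O(¬disclose_voucher).
Premise 11 is O(don_mask → disclose_voucher); contrapositively O(¬disclose_voucher → ¬don_mask). Since O(¬disclose_voucher) holds, K gives O(¬don_mask).
Premises 4, 7, 9 do not contribute to this derivation.
Hence ¬don_mask is obligatory.

Obligatory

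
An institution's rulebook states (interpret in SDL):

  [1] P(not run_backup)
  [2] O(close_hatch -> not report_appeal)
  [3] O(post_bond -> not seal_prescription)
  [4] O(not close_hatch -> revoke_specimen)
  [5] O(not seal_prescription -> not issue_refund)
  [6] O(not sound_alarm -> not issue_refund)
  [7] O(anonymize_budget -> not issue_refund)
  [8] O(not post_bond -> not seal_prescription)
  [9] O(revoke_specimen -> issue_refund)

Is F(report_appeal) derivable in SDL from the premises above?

Yes

Premises 3 and 8 are O(post_bond -> not seal_prescription) and O(not post_bond -> not seal_prescription); every ideal world satisfies post_bond or not post_bond, so in either case not seal_prescription holds — hence O(not seal_prescription).
Applying K to premise 5 (O(not seal_prescription -> not issue_refund)) and O(not seal_prescription) yields O(not issue_refund).
Premise 9, O(revoke_specimen -> issue_refund), contraposes to O(not issue_refund -> not revoke_specimen); with O(not issue_refund) we get O(not revoke_specimen).
Premise 4 is O(not close_hatch -> revoke_specimen); contrapositively O(not revoke_specimen -> close_hatch). Since O(not revoke_specimen) holds, K gives O(close_hatch).
Premise 2 is O(close_hatch -> not report_appeal); since O(close_hatch), deontic closure gives O(not report_appeal).
Premises 1, 6, 7 do not contribute to this derivation.
So O(not report_appeal) holds, i.e. F(report_appeal). The claim follows.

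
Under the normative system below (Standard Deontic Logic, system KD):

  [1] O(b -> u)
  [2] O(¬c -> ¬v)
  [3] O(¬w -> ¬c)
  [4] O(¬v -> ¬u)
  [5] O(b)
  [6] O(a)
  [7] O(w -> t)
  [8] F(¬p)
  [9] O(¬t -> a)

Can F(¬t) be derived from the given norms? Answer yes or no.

From premise 5 we have O(b).
With premise 1, O(b -> u), the K-axiom yields O(u).
Premise 4 is O(¬v -> ¬u); contrapositively O(u -> v). Since O(u) holds, K gives O(v).
Premise 2, O(¬c -> ¬v), contraposes to O(v -> c); with O(v) we get O(c).
The contrapositive of premise 3 (O(¬w -> ¬c)) is O(c -> w), and O(c) is already established, so O(w).
With premise 7, O(w -> t), the K-axiom yields O(t).
Premises 6, 8, 9 do not contribute to this derivation.
So O(t) holds, i.e. F(¬t). The claim follows.

Yes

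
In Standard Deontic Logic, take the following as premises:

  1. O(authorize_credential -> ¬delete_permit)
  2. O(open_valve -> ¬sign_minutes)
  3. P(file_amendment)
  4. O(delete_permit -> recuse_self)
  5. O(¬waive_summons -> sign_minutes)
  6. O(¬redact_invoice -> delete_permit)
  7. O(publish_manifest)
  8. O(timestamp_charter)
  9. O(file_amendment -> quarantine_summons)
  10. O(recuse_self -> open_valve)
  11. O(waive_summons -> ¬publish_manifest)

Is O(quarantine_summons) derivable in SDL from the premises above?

No

Premise 9 is O(file_amendment -> quarantine_summons), but O(file_amendment) is not derivable from the premises (the permission P(file_amendment) asserts only ¬O(¬file_amendment), not O(file_amendment)), so it does not yield O(quarantine_summons).
No other premise forces O(quarantine_summons). An ideal world satisfying every premise can still have quarantine_summons false, so O(quarantine_summons) is not derivable.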